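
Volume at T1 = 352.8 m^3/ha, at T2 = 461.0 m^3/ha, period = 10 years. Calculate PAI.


Formula: PAI = (V_T2 - V_T1) / (T2 - T1)
Volume increment = 461.0 - 352.8 = 108.2 m^3/ha
PAI = 108.2 / 10 = 10.82 m^3/ha/year

10.82


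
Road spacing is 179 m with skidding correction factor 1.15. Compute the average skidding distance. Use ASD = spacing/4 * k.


Formula: ASD = (spacing / 4) * correction
Uncorrected distance = spacing / 4 = 179 / 4 = 44.75 m
ASD = 44.75 * 1.15 = 51 m

51


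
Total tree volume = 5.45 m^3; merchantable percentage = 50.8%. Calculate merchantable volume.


Formula: MV = V_total * (merchantable_pct / 100)
Merchantable fraction = 50.8% / 100 = 0.508
MV = 5.45 m^3 * 0.508 = 2.769 m^3

2.769


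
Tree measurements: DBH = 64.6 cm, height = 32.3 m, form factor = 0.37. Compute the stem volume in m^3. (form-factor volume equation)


Formula: V = pi * (DBH/200)^2 * H * ff
Radius = DBH/200 = 64.6/200 = 0.323 m
Radius^2 = 0.323^2 = 0.104329 m^2
V = pi * 0.104329 * 32.3 * 0.37
V = 3.917 m^3

3.917


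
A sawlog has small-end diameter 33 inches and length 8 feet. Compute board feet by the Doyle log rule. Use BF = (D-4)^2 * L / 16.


Doyle: BF = (D - 4)^2 * L / 16
Adjusted diameter = 33 - 4 = 29 in
(D-4)^2 = 29^2 = 841
BF = 841 * 8 / 16 = 421 BF

421


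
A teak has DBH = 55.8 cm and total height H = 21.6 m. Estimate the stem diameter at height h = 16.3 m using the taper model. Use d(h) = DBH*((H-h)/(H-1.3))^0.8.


Taper: d(h) = DBH * ((H - h) / (H - 1.3))^0.8
Numerator = H - h = 21.6 - 16.3 = 5.3 m
Denominator = H - 1.3 = 21.6 - 1.3 = 20.3 m
Ratio = 5.3 / 20.3 = 0.26108
d = 55.8 * 0.26108^0.8 = 19.1 cm

19.1


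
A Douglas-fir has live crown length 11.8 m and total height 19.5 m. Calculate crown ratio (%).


Formula: Crown Ratio = (Crown Length / Total Height) * 100
CR = (11.8 m / 19.5 m) * 100
CR = 0.6051 * 100 = 60.5%

60.5


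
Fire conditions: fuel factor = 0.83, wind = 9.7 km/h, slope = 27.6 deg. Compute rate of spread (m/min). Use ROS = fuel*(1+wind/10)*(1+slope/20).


Formula: ROS = fuel * (1 + wind/10) * (1 + slope/20)
Wind factor = 1 + 9.7/10 = 1.97
Slope factor = 1 + 27.6/20 = 2.38
ROS = 0.83 * 1.97 * 2.38 = 3.89 m/min

3.89


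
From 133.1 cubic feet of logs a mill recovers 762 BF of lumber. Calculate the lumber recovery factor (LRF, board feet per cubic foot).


Formula: LRF = Lumber Output (BF) / Log Input (ft^3)
LRF = 762 BF / 133.1 ft^3
LRF = 5.73 BF/ft^3

5.73


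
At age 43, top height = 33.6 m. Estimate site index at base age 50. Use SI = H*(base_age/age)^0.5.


Formula: SI = H_dom * (base_age / age)^0.5
Age ratio = 50 / 43 = 1.16279
sqrt(age_ratio) = 1.07833
SI = 33.6 * 1.07833 = 36.2 m

36.2


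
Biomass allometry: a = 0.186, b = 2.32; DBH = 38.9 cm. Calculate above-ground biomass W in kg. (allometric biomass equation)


Formula: W = a * DBH^b  (allometric power law)
DBH^b = 38.9^2.32 = 4882.959
W = 0.186 * 4882.959 = 908.2 kg

908.2


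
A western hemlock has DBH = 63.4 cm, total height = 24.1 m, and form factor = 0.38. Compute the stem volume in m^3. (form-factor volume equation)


Formula: V = pi * (DBH/200)^2 * H * ff
Radius = DBH/200 = 63.4/200 = 0.317 m
Radius^2 = 0.317^2 = 0.100489 m^2
V = pi * 0.100489 * 24.1 * 0.38
V = 2.891 m^3

2.891


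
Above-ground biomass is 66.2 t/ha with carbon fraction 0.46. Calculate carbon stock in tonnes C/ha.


Formula: Carbon Stock = Biomass * Carbon Fraction
C = 66.2 t/ha * 0.46
C = 30.5 t C/ha

30.5


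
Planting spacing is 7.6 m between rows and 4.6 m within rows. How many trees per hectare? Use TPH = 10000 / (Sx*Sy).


Formula: TPH = 10000 m^2/ha / (spacing_x * spacing_y)
Area per tree = 7.6 m * 4.6 m = 34.96 m^2
TPH = 10000 / 34.96 = 286 trees/ha

286


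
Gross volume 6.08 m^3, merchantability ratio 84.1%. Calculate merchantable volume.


Formula: MV = V_total * (merchantable_pct / 100)
Merchantable fraction = 84.1% / 100 = 0.841
MV = 6.08 m^3 * 0.841 = 5.113 m^3

5.113


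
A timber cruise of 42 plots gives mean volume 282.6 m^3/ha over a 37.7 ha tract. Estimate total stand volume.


Formula: Total Volume = Mean Volume per ha * Total Area
Total Volume = 282.6 m^3/ha * 37.7 ha
Total Volume = 10654 m^3

10654


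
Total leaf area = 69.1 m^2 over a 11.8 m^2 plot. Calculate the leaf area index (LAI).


Formula: LAI = total leaf area / ground area  (dimensionless)
LAI = 69.1 m^2 / 11.8 m^2
LAI = 5.86

5.86


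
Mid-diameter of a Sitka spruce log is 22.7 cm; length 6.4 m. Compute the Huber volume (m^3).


Huber: V = Am * L,  Am = pi*(Dm/200)^2
Am = pi*(22.7/200)^2 = 0.040471 m^2
V = 0.040471*6.4 = 0.259 m^3

0.259


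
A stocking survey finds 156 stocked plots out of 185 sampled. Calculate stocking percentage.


Formula: Stocking % = stocked plots / total plots * 100
Stocking = 156 / 185 * 100
Stocking = 0.8432 * 100 = 84.3%

84.3


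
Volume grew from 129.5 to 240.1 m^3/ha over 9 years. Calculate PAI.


Formula: PAI = (V_T2 - V_T1) / (T2 - T1)
Volume increment = 240.1 - 129.5 = 110.6 m^3/ha
PAI = 110.6 / 9 = 12.29 m^3/ha/year

12.29


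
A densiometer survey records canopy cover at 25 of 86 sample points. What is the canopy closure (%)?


Formula: Canopy closure = covered points / total points * 100
Closure = 25 / 86 * 100
Closure = 0.2907 * 100 = 29.1%

29.1


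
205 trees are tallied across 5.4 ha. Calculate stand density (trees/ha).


Formula: Stand Density = N_trees / Area_ha
Density = 205 trees / 5.4 ha
Density = 38 trees/ha

38


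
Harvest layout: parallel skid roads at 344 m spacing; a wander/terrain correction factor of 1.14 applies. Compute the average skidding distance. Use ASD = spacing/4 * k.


Formula: ASD = (spacing / 4) * correction
Uncorrected distance = spacing / 4 = 344 / 4 = 86 m
ASD = 86 * 1.14 = 98 m

98


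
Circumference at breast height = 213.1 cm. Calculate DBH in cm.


Formula: DBH = C / pi
DBH = 213.1 / pi
pi = 3.14159...
DBH = 67.8 cm

67.8


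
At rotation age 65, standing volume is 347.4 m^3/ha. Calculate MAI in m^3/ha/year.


Formula: MAI = Total Volume / Stand Age
MAI = 347.4 m^3/ha / 65 years
MAI = 5.34 m^3/ha/year

5.34


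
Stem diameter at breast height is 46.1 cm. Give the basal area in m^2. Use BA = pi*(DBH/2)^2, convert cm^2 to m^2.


Formula: BA = pi * (DBH/2)^2 / 10000  (cm^2 to m^2)
Radius = DBH/2 = 46.1/2 = 23.05 cm
BA = pi * 23.05^2 / 10000
   = 1669.136 cm^2 / 10000
   = 0.1669 m^2

0.1669


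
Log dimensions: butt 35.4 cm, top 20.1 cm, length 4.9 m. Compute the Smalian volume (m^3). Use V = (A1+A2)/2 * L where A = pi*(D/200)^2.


Smalian: V = (A1 + A2)/2 * L,  A = pi*(D/200)^2
A1 = pi*(35.4/200)^2 = 0.098423 m^2
A2 = pi*(20.1/200)^2 = 0.031731 m^2
V = (0.098423+0.031731)/2*4.9 = 0.3189 m^3

0.3189


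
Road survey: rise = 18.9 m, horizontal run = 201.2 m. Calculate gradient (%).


Formula: Gradient = rise / run * 100
Gradient = 18.9 / 201.2 * 100 = 9.4%

9.4


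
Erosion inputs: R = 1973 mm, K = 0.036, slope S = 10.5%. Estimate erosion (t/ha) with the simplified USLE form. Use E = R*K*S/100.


Formula: E = R * K * S / 100  (simplified USLE)
R * K = 1973 * 0.036 = 71.028
E = 71.028 * 10.5 / 100 = 7.46 t/ha

7.46


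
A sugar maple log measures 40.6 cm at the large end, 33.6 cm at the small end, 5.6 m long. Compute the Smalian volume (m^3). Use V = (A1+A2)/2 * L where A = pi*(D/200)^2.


Smalian: V = (A1 + A2)/2 * L,  A = pi*(D/200)^2
A1 = pi*(40.6/200)^2 = 0.129462 m^2
A2 = pi*(33.6/200)^2 = 0.088668 m^2
V = (0.129462+0.088668)/2*5.6 = 0.6108 m^3

0.6108


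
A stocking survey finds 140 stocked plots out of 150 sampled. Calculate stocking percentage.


Formula: Stocking % = stocked plots / total plots * 100
Stocking = 140 / 150 * 100
Stocking = 0.9333 * 100 = 93.3%

93.3


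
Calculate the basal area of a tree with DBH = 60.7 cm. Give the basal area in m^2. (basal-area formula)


Formula: BA = pi * (DBH/2)^2 / 10000  (cm^2 to m^2)
Radius = DBH/2 = 60.7/2 = 30.35 cm
BA = pi * 30.35^2 / 10000
   = 2893.7917 cm^2 / 10000
   = 0.2894 m^2

0.2894


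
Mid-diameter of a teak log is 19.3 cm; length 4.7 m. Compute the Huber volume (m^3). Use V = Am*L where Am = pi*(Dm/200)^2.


Huber: V = Am * L,  Am = pi*(Dm/200)^2
Am = pi*(19.3/200)^2 = 0.029255 m^2
V = 0.029255*4.7 = 0.1375 m^3

0.1375


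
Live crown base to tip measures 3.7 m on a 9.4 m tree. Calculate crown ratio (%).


Formula: Crown Ratio = (Crown Length / Total Height) * 100
CR = (3.7 m / 9.4 m) * 100
CR = 0.3936 * 100 = 39.4%

39.4


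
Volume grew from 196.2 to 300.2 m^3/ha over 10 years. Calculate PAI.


Formula: PAI = (V_T2 - V_T1) / (T2 - T1)
Volume increment = 300.2 - 196.2 = 104.0 m^3/ha
PAI = 104.0 / 10 = 10.4 m^3/ha/year

10.4


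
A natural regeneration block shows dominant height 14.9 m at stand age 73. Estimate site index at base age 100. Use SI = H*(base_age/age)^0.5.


Formula: SI = H_dom * (base_age / age)^0.5
Age ratio = 100 / 73 = 1.36986
sqrt(age_ratio) = 1.17041
SI = 14.9 * 1.17041 = 17.4 m

17.4


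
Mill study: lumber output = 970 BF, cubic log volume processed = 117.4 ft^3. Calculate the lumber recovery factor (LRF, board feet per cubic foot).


Formula: LRF = Lumber Output (BF) / Log Input (ft^3)
LRF = 970 BF / 117.4 ft^3
LRF = 8.26 BF/ft^3

8.26


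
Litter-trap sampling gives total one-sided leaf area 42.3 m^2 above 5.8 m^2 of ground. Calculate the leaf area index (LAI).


Formula: LAI = total leaf area / ground area  (dimensionless)
LAI = 42.3 m^2 / 5.8 m^2
LAI = 7.29

7.29


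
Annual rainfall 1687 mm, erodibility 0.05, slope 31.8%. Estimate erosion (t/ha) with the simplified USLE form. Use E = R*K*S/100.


Formula: E = R * K * S / 100  (simplified USLE)
R * K = 1687 * 0.05 = 84.35
E = 84.35 * 31.8 / 100 = 26.82 t/ha

26.82


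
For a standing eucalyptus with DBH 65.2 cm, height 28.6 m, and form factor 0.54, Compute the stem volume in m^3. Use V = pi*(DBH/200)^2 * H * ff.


Formula: V = pi * (DBH/200)^2 * H * ff
Radius = DBH/200 = 65.2/200 = 0.326 m
Radius^2 = 0.326^2 = 0.106276 m^2
V = pi * 0.106276 * 28.6 * 0.54
V = 5.156 m^3

5.156


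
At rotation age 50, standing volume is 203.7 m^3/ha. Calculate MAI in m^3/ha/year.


Formula: MAI = Total Volume / Stand Age
MAI = 203.7 m^3/ha / 50 years
MAI = 4.07 m^3/ha/year

4.07


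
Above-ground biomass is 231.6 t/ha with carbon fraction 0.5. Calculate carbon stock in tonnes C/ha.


Formula: Carbon Stock = Biomass * Carbon Fraction
C = 231.6 t/ha * 0.5
C = 115.8 t C/ha

115.8


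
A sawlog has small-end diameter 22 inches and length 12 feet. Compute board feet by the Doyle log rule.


Doyle: BF = (D - 4)^2 * L / 16
Adjusted diameter = 22 - 4 = 18 in
(D-4)^2 = 18^2 = 324
BF = 324 * 12 / 16 = 243 BF

243


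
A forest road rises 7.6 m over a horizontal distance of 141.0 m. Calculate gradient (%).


Formula: Gradient = rise / run * 100
Gradient = 7.6 / 141.0 * 100 = 5.4%

5.4


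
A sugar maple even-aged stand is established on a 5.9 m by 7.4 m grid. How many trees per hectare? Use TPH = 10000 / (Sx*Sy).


Formula: TPH = 10000 m^2/ha / (spacing_x * spacing_y)
Area per tree = 5.9 m * 7.4 m = 43.66 m^2
TPH = 10000 / 43.66 = 229 trees/ha

229


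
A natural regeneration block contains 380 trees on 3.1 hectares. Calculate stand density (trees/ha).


Formula: Stand Density = N_trees / Area_ha
Density = 380 trees / 3.1 ha
Density = 123 trees/ha

123


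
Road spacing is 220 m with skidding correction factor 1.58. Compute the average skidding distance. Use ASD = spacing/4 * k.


Formula: ASD = (spacing / 4) * correction
Uncorrected distance = spacing / 4 = 220 / 4 = 55 m
ASD = 55 * 1.58 = 87 m

87


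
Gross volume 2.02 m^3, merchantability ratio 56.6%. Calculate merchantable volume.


Formula: MV = V_total * (merchantable_pct / 100)
Merchantable fraction = 56.6% / 100 = 0.566
MV = 2.02 m^3 * 0.566 = 1.143 m^3

1.143


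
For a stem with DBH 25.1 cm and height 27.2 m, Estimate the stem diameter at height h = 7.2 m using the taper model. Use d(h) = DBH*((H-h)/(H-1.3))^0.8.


Taper: d(h) = DBH * ((H - h) / (H - 1.3))^0.8
Numerator = H - h = 27.2 - 7.2 = 20.0 m
Denominator = H - 1.3 = 27.2 - 1.3 = 25.9 m
Ratio = 20.0 / 25.9 = 0.7722
d = 25.1 * 0.7722^0.8 = 20.4 cm

20.4


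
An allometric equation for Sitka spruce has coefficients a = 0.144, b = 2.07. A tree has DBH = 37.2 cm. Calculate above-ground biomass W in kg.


Formula: W = a * DBH^b  (allometric power law)
DBH^b = 37.2^2.07 = 1782.4768
W = 0.144 * 1782.4768 = 256.7 kg

256.7


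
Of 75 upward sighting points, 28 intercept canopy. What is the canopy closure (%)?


Formula: Canopy closure = covered points / total points * 100
Closure = 28 / 75 * 100
Closure = 0.3733 * 100 = 37.3%

37.3


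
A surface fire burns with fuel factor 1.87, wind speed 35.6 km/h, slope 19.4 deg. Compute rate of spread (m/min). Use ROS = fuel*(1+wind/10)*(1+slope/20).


Formula: ROS = fuel * (1 + wind/10) * (1 + slope/20)
Wind factor = 1 + 35.6/10 = 4.56
Slope factor = 1 + 19.4/20 = 1.97
ROS = 1.87 * 4.56 * 1.97 = 16.8 m/min

16.8


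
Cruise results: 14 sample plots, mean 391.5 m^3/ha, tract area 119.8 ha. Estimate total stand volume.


Formula: Total Volume = Mean Volume per ha * Total Area
Total Volume = 391.5 m^3/ha * 119.8 ha
Total Volume = 46902 m^3

46902


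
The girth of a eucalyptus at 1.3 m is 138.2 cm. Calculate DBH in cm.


Formula: DBH = C / pi
DBH = 138.2 / pi
pi = 3.14159...
DBH = 44.0 cm

44.0


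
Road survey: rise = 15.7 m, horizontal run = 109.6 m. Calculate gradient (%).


Formula: Gradient = rise / run * 100
Gradient = 15.7 / 109.6 * 100 = 14.3%

14.3


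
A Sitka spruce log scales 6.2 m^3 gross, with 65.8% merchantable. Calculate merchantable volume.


Formula: MV = V_total * (merchantable_pct / 100)
Merchantable fraction = 65.8% / 100 = 0.658
MV = 6.2 m^3 * 0.658 = 4.08 m^3

4.08


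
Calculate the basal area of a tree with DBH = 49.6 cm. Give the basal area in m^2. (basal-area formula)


Formula: BA = pi * (DBH/2)^2 / 10000  (cm^2 to m^2)
Radius = DBH/2 = 49.6/2 = 24.8 cm
BA = pi * 24.8^2 / 10000
   = 1932.2051 cm^2 / 10000
   = 0.1932 m^2

0.1932


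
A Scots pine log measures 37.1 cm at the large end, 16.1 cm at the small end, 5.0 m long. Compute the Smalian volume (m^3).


Smalian: V = (A1 + A2)/2 * L,  A = pi*(D/200)^2
A1 = pi*(37.1/200)^2 = 0.108103 m^2
A2 = pi*(16.1/200)^2 = 0.020358 m^2
V = (0.108103+0.020358)/2*5.0 = 0.3212 m^3

0.3212


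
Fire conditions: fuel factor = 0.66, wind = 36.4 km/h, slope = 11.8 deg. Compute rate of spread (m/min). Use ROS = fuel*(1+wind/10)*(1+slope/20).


Formula: ROS = fuel * (1 + wind/10) * (1 + slope/20)
Wind factor = 1 + 36.4/10 = 4.64
Slope factor = 1 + 11.8/20 = 1.59
ROS = 0.66 * 4.64 * 1.59 = 4.87 m/min

4.87


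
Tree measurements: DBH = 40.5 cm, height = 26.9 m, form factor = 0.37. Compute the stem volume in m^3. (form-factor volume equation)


Formula: V = pi * (DBH/200)^2 * H * ff
Radius = DBH/200 = 40.5/200 = 0.2025 m
Radius^2 = 0.2025^2 = 0.04100625 m^2
V = pi * 0.04100625 * 26.9 * 0.37
V = 1.282 m^3

1.282


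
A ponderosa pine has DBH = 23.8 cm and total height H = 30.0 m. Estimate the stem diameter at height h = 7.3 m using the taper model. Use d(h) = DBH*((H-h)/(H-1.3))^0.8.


Taper: d(h) = DBH * ((H - h) / (H - 1.3))^0.8
Numerator = H - h = 30.0 - 7.3 = 22.7 m
Denominator = H - 1.3 = 30.0 - 1.3 = 28.7 m
Ratio = 22.7 / 28.7 = 0.79094
d = 23.8 * 0.79094^0.8 = 19.7 cm

19.7


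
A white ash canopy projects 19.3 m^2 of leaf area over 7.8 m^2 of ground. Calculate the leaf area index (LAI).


Formula: LAI = total leaf area / ground area  (dimensionless)
LAI = 19.3 m^2 / 7.8 m^2
LAI = 2.47

2.47


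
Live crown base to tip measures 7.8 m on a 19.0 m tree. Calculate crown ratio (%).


Formula: Crown Ratio = (Crown Length / Total Height) * 100
CR = (7.8 m / 19.0 m) * 100
CR = 0.4105 * 100 = 41.1%

41.1


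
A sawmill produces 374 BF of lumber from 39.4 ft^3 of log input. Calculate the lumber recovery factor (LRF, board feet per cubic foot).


Formula: LRF = Lumber Output (BF) / Log Input (ft^3)
LRF = 374 BF / 39.4 ft^3
LRF = 9.49 BF/ft^3

9.49


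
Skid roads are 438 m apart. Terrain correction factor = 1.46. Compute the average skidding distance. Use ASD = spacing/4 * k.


Formula: ASD = (spacing / 4) * correction
Uncorrected distance = spacing / 4 = 438 / 4 = 109.5 m
ASD = 109.5 * 1.46 = 160 m

160


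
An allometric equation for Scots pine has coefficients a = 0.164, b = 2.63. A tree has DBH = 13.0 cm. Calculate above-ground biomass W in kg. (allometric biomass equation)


Formula: W = a * DBH^b  (allometric power law)
DBH^b = 13.0^2.63 = 850.4935
W = 0.164 * 850.4935 = 139.5 kg

139.5


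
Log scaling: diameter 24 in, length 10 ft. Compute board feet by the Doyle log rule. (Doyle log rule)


Doyle: BF = (D - 4)^2 * L / 16
Adjusted diameter = 24 - 4 = 20 in
(D-4)^2 = 20^2 = 400
BF = 400 * 10 / 16 = 250 BF

250


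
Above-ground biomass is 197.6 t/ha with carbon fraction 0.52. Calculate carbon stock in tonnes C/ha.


Formula: Carbon Stock = Biomass * Carbon Fraction
C = 197.6 t/ha * 0.52
C = 102.8 t C/ha

102.8


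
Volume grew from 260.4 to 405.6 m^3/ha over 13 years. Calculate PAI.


Formula: PAI = (V_T2 - V_T1) / (T2 - T1)
Volume increment = 405.6 - 260.4 = 145.2 m^3/ha
PAI = 145.2 / 13 = 11.17 m^3/ha/year

11.17


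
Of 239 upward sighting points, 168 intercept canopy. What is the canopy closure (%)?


Formula: Canopy closure = covered points / total points * 100
Closure = 168 / 239 * 100
Closure = 0.7029 * 100 = 70.3%

70.3


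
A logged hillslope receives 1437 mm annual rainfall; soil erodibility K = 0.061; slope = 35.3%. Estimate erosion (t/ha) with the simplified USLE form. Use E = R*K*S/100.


Formula: E = R * K * S / 100  (simplified USLE)
R * K = 1437 * 0.061 = 87.657
E = 87.657 * 35.3 / 100 = 30.94 t/ha

30.94


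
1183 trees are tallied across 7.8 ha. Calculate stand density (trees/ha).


Formula: Stand Density = N_trees / Area_ha
Density = 1183 trees / 7.8 ha
Density = 152 trees/ha

152


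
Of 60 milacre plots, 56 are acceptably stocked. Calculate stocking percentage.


Formula: Stocking % = stocked plots / total plots * 100
Stocking = 56 / 60 * 100
Stocking = 0.9333 * 100 = 93.3%

93.3


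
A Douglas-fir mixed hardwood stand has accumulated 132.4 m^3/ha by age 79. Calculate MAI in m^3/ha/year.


Formula: MAI = Total Volume / Stand Age
MAI = 132.4 m^3/ha / 79 years
MAI = 1.68 m^3/ha/year

1.68


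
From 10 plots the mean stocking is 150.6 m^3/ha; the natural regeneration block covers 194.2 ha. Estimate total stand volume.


Formula: Total Volume = Mean Volume per ha * Total Area
Total Volume = 150.6 m^3/ha * 194.2 ha
Total Volume = 29247 m^3

29247


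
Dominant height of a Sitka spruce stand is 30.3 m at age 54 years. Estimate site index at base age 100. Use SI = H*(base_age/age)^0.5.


Formula: SI = H_dom * (base_age / age)^0.5
Age ratio = 100 / 54 = 1.85185
sqrt(age_ratio) = 1.36083
SI = 30.3 * 1.36083 = 41.2 m

41.2


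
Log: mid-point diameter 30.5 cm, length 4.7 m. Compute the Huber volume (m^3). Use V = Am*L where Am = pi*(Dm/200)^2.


Huber: V = Am * L,  Am = pi*(Dm/200)^2
Am = pi*(30.5/200)^2 = 0.073062 m^2
V = 0.073062*4.7 = 0.3434 m^3

0.3434


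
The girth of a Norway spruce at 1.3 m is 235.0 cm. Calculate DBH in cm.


Formula: DBH = C / pi
DBH = 235.0 / pi
pi = 3.14159...
DBH = 74.8 cm

74.8


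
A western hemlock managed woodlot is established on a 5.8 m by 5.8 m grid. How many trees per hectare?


Formula: TPH = 10000 m^2/ha / (spacing_x * spacing_y)
Area per tree = 5.8 m * 5.8 m = 33.64 m^2
TPH = 10000 / 33.64 = 297 trees/ha

297


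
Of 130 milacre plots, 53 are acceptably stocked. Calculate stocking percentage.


Formula: Stocking % = stocked plots / total plots * 100
Stocking = 53 / 130 * 100
Stocking = 0.4077 * 100 = 40.8%

40.8


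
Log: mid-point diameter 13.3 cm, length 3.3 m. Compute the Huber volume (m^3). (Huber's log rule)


Huber: V = Am * L,  Am = pi*(Dm/200)^2
Am = pi*(13.3/200)^2 = 0.013893 m^2
V = 0.013893*3.3 = 0.0458 m^3

0.0458


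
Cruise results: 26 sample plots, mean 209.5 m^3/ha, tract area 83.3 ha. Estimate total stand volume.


Formula: Total Volume = Mean Volume per ha * Total Area
Total Volume = 209.5 m^3/ha * 83.3 ha
Total Volume = 17451 m^3

17451


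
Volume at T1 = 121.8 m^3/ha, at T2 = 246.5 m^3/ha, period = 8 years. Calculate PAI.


Formula: PAI = (V_T2 - V_T1) / (T2 - T1)
Volume increment = 246.5 - 121.8 = 124.7 m^3/ha
PAI = 124.7 / 8 = 15.59 m^3/ha/year

15.59


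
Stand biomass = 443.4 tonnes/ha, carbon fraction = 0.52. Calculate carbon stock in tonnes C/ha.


Formula: Carbon Stock = Biomass * Carbon Fraction
C = 443.4 t/ha * 0.52
C = 230.6 t C/ha

230.6


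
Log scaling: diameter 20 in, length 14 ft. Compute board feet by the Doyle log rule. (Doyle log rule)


Doyle: BF = (D - 4)^2 * L / 16
Adjusted diameter = 20 - 4 = 16 in
(D-4)^2 = 16^2 = 256
BF = 256 * 14 / 16 = 224 BF

224


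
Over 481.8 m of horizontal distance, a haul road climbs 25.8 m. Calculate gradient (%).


Formula: Gradient = rise / run * 100
Gradient = 25.8 / 481.8 * 100 = 5.4%

5.4


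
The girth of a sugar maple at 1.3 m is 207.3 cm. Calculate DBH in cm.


Formula: DBH = C / pi
DBH = 207.3 / pi
pi = 3.14159...
DBH = 66.0 cm

66.0


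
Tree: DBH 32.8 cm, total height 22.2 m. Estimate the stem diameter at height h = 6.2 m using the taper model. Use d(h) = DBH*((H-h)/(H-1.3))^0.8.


Taper: d(h) = DBH * ((H - h) / (H - 1.3))^0.8
Numerator = H - h = 22.2 - 6.2 = 16.0 m
Denominator = H - 1.3 = 22.2 - 1.3 = 20.9 m
Ratio = 16.0 / 20.9 = 0.76555
d = 32.8 * 0.76555^0.8 = 26.5 cm

26.5


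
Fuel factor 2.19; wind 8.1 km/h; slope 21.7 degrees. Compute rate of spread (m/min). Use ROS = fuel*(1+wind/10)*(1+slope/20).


Formula: ROS = fuel * (1 + wind/10) * (1 + slope/20)
Wind factor = 1 + 8.1/10 = 1.81
Slope factor = 1 + 21.7/20 = 2.085
ROS = 2.19 * 1.81 * 2.085 = 8.26 m/min

8.26


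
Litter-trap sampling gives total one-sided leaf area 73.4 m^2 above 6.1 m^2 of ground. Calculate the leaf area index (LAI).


Formula: LAI = total leaf area / ground area  (dimensionless)
LAI = 73.4 m^2 / 6.1 m^2
LAI = 12.03

12.03


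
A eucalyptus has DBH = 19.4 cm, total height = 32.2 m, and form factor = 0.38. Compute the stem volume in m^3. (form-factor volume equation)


Formula: V = pi * (DBH/200)^2 * H * ff
Radius = DBH/200 = 19.4/200 = 0.097 m
Radius^2 = 0.097^2 = 0.009409 m^2
V = pi * 0.009409 * 32.2 * 0.38
V = 0.362 m^3

0.362


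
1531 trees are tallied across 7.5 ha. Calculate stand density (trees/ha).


Formula: Stand Density = N_trees / Area_ha
Density = 1531 trees / 7.5 ha
Density = 204 trees/ha

204


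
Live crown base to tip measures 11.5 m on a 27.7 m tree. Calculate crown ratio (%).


Formula: Crown Ratio = (Crown Length / Total Height) * 100
CR = (11.5 m / 27.7 m) * 100
CR = 0.4152 * 100 = 41.5%

41.5


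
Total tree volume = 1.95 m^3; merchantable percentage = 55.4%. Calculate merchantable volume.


Formula: MV = V_total * (merchantable_pct / 100)
Merchantable fraction = 55.4% / 100 = 0.554
MV = 1.95 m^3 * 0.554 = 1.08 m^3

1.08


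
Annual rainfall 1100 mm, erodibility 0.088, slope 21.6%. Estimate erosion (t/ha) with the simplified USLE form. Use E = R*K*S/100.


Formula: E = R * K * S / 100  (simplified USLE)
R * K = 1100 * 0.088 = 96.8
E = 96.8 * 21.6 / 100 = 20.91 t/ha

20.91


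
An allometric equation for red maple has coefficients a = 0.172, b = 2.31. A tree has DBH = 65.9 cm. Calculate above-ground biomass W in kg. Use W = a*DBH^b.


Formula: W = a * DBH^b  (allometric power law)
DBH^b = 65.9^2.31 = 15908.3562
W = 0.172 * 15908.3562 = 2736.2 kg

2736.2


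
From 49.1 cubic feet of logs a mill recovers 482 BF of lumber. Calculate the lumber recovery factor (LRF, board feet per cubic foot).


Formula: LRF = Lumber Output (BF) / Log Input (ft^3)
LRF = 482 BF / 49.1 ft^3
LRF = 9.82 BF/ft^3

9.82


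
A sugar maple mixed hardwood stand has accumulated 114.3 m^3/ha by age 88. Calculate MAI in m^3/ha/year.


Formula: MAI = Total Volume / Stand Age
MAI = 114.3 m^3/ha / 88 years
MAI = 1.3 m^3/ha/year

1.3


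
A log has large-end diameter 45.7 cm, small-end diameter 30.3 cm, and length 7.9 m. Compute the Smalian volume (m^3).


Smalian: V = (A1 + A2)/2 * L,  A = pi*(D/200)^2
A1 = pi*(45.7/200)^2 = 0.16403 m^2
A2 = pi*(30.3/200)^2 = 0.072107 m^2
V = (0.16403+0.072107)/2*7.9 = 0.9327 m^3

0.9327


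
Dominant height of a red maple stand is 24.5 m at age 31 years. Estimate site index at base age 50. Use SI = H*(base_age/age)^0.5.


Formula: SI = H_dom * (base_age / age)^0.5
Age ratio = 50 / 31 = 1.6129
sqrt(age_ratio) = 1.27
SI = 24.5 * 1.27 = 31.1 m

31.1


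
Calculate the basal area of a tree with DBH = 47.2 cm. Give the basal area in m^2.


Formula: BA = pi * (DBH/2)^2 / 10000  (cm^2 to m^2)
Radius = DBH/2 = 47.2/2 = 23.6 cm
BA = pi * 23.6^2 / 10000
   = 1749.7414 cm^2 / 10000
   = 0.175 m^2

0.175


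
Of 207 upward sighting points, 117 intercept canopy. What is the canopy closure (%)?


Formula: Canopy closure = covered points / total points * 100
Closure = 117 / 207 * 100
Closure = 0.5652 * 100 = 56.5%

56.5


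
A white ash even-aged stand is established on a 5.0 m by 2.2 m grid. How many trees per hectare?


Formula: TPH = 10000 m^2/ha / (spacing_x * spacing_y)
Area per tree = 5.0 m * 2.2 m = 11.0 m^2
TPH = 10000 / 11.0 = 909 trees/ha

909


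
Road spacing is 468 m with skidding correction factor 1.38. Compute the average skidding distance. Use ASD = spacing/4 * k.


Formula: ASD = (spacing / 4) * correction
Uncorrected distance = spacing / 4 = 468 / 4 = 117 m
ASD = 117 * 1.38 = 161 m

161


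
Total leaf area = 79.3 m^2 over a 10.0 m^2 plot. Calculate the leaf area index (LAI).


Formula: LAI = total leaf area / ground area  (dimensionless)
LAI = 79.3 m^2 / 10.0 m^2
LAI = 7.93

7.93


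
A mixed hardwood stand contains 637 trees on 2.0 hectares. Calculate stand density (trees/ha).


Formula: Stand Density = N_trees / Area_ha
Density = 637 trees / 2.0 ha
Density = 319 trees/ha

319


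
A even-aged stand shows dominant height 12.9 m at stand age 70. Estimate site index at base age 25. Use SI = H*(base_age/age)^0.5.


Formula: SI = H_dom * (base_age / age)^0.5
Age ratio = 25 / 70 = 0.35714
sqrt(age_ratio) = 0.59761
SI = 12.9 * 0.59761 = 7.7 m

7.7


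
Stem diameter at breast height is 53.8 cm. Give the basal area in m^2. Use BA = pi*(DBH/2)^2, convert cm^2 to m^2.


Formula: BA = pi * (DBH/2)^2 / 10000  (cm^2 to m^2)
Radius = DBH/2 = 53.8/2 = 26.9 cm
BA = pi * 26.9^2 / 10000
   = 2273.2879 cm^2 / 10000
   = 0.2273 m^2

0.2273


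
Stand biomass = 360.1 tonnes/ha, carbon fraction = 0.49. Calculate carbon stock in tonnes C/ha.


Formula: Carbon Stock = Biomass * Carbon Fraction
C = 360.1 t/ha * 0.49
C = 176.4 t C/ha

176.4


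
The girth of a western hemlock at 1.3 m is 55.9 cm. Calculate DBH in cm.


Formula: DBH = C / pi
DBH = 55.9 / pi
pi = 3.14159...
DBH = 17.8 cm

17.8


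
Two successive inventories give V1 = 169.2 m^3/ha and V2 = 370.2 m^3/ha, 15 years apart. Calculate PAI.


Formula: PAI = (V_T2 - V_T1) / (T2 - T1)
Volume increment = 370.2 - 169.2 = 201.0 m^3/ha
PAI = 201.0 / 15 = 13.4 m^3/ha/year

13.4


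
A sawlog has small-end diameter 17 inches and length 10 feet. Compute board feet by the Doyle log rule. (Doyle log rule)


Doyle: BF = (D - 4)^2 * L / 16
Adjusted diameter = 17 - 4 = 13 in
(D-4)^2 = 13^2 = 169
BF = 169 * 10 / 16 = 106 BF

106


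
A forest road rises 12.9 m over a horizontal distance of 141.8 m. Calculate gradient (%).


Formula: Gradient = rise / run * 100
Gradient = 12.9 / 141.8 * 100 = 9.1%

9.1


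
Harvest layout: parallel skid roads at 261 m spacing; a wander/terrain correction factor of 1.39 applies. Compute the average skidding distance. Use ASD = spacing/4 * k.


Formula: ASD = (spacing / 4) * correction
Uncorrected distance = spacing / 4 = 261 / 4 = 65.25 m
ASD = 65.25 * 1.39 = 91 m

91


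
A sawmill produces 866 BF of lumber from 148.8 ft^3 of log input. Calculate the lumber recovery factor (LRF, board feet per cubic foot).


Formula: LRF = Lumber Output (BF) / Log Input (ft^3)
LRF = 866 BF / 148.8 ft^3
LRF = 5.82 BF/ft^3

5.82


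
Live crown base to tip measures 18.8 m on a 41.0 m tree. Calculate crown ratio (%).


Formula: Crown Ratio = (Crown Length / Total Height) * 100
CR = (18.8 m / 41.0 m) * 100
CR = 0.4585 * 100 = 45.9%

45.9


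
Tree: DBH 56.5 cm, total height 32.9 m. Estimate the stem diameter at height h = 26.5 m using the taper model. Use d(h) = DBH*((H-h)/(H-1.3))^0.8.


Taper: d(h) = DBH * ((H - h) / (H - 1.3))^0.8
Numerator = H - h = 32.9 - 26.5 = 6.4 m
Denominator = H - 1.3 = 32.9 - 1.3 = 31.6 m
Ratio = 6.4 / 31.6 = 0.20253
d = 56.5 * 0.20253^0.8 = 15.7 cm

15.7


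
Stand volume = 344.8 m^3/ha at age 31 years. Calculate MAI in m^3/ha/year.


Formula: MAI = Total Volume / Stand Age
MAI = 344.8 m^3/ha / 31 years
MAI = 11.12 m^3/ha/year

11.12


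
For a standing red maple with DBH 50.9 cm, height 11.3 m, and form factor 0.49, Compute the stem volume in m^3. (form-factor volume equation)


Formula: V = pi * (DBH/200)^2 * H * ff
Radius = DBH/200 = 50.9/200 = 0.2545 m
Radius^2 = 0.2545^2 = 0.06477025 m^2
V = pi * 0.06477025 * 11.3 * 0.49
V = 1.127 m^3

1.127


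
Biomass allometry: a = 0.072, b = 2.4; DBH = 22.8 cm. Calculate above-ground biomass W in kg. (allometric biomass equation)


Formula: W = a * DBH^b  (allometric power law)
DBH^b = 22.8^2.4 = 1815.6981
W = 0.072 * 1815.6981 = 130.7 kg

130.7


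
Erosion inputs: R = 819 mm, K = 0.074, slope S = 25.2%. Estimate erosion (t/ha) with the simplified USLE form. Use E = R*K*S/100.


Formula: E = R * K * S / 100  (simplified USLE)
R * K = 819 * 0.074 = 60.606
E = 60.606 * 25.2 / 100 = 15.27 t/ha

15.27


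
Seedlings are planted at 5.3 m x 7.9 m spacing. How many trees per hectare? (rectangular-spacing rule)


Formula: TPH = 10000 m^2/ha / (spacing_x * spacing_y)
Area per tree = 5.3 m * 7.9 m = 41.87 m^2
TPH = 10000 / 41.87 = 239 trees/ha

239


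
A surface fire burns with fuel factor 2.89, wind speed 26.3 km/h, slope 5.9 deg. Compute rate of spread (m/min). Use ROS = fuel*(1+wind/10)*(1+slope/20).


Formula: ROS = fuel * (1 + wind/10) * (1 + slope/20)
Wind factor = 1 + 26.3/10 = 3.63
Slope factor = 1 + 5.9/20 = 1.295
ROS = 2.89 * 3.63 * 1.295 = 13.59 m/min

13.59


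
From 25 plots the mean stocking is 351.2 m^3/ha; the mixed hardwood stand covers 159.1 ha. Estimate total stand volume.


Formula: Total Volume = Mean Volume per ha * Total Area
Total Volume = 351.2 m^3/ha * 159.1 ha
Total Volume = 55876 m^3

55876


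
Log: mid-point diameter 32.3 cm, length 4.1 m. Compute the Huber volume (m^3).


Huber: V = Am * L,  Am = pi*(Dm/200)^2
Am = pi*(32.3/200)^2 = 0.08194 m^2
V = 0.08194*4.1 = 0.336 m^3

0.336


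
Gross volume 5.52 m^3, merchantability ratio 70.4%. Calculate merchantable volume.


Formula: MV = V_total * (merchantable_pct / 100)
Merchantable fraction = 70.4% / 100 = 0.704
MV = 5.52 m^3 * 0.704 = 3.886 m^3

3.886


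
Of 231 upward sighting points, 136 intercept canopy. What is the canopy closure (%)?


Formula: Canopy closure = covered points / total points * 100
Closure = 136 / 231 * 100
Closure = 0.5887 * 100 = 58.9%

58.9


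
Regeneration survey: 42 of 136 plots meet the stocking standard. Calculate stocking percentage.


Formula: Stocking % = stocked plots / total plots * 100
Stocking = 42 / 136 * 100
Stocking = 0.3088 * 100 = 30.9%

30.9


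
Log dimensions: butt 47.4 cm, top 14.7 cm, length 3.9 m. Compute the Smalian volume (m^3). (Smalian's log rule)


Smalian: V = (A1 + A2)/2 * L,  A = pi*(D/200)^2
A1 = pi*(47.4/200)^2 = 0.17646 m^2
A2 = pi*(14.7/200)^2 = 0.016972 m^2
V = (0.17646+0.016972)/2*3.9 = 0.3772 m^3

0.3772


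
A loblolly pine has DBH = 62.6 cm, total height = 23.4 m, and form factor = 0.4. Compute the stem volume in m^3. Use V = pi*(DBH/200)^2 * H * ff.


Formula: V = pi * (DBH/200)^2 * H * ff
Radius = DBH/200 = 62.6/200 = 0.313 m
Radius^2 = 0.313^2 = 0.097969 m^2
V = pi * 0.097969 * 23.4 * 0.4
V = 2.881 m^3

2.881


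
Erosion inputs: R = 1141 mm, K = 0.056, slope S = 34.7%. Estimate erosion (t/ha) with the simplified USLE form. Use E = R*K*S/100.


Formula: E = R * K * S / 100  (simplified USLE)
R * K = 1141 * 0.056 = 63.896
E = 63.896 * 34.7 / 100 = 22.17 t/ha

22.17


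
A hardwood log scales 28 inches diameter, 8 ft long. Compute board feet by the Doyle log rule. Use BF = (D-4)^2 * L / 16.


Doyle: BF = (D - 4)^2 * L / 16
Adjusted diameter = 28 - 4 = 24 in
(D-4)^2 = 24^2 = 576
BF = 576 * 8 / 16 = 288 BF

288


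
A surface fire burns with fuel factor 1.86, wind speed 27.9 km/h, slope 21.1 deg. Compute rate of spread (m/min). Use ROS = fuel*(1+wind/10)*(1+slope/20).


Formula: ROS = fuel * (1 + wind/10) * (1 + slope/20)
Wind factor = 1 + 27.9/10 = 3.79
Slope factor = 1 + 21.1/20 = 2.055
ROS = 1.86 * 3.79 * 2.055 = 14.49 m/min

14.49


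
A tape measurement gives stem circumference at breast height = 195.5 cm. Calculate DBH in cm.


Formula: DBH = C / pi
DBH = 195.5 / pi
pi = 3.14159...
DBH = 62.2 cm

62.2


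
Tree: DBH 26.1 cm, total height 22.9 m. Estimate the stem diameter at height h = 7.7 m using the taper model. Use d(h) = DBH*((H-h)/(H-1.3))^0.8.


Taper: d(h) = DBH * ((H - h) / (H - 1.3))^0.8
Numerator = H - h = 22.9 - 7.7 = 15.2 m
Denominator = H - 1.3 = 22.9 - 1.3 = 21.6 m
Ratio = 15.2 / 21.6 = 0.7037
d = 26.1 * 0.7037^0.8 = 19.7 cm

19.7


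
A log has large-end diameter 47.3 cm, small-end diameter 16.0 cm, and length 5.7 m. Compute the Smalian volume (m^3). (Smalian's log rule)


Smalian: V = (A1 + A2)/2 * L,  A = pi*(D/200)^2
A1 = pi*(47.3/200)^2 = 0.175716 m^2
A2 = pi*(16.0/200)^2 = 0.020106 m^2
V = (0.175716+0.020106)/2*5.7 = 0.5581 m^3

0.5581


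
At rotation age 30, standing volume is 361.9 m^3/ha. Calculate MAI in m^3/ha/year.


Formula: MAI = Total Volume / Stand Age
MAI = 361.9 m^3/ha / 30 years
MAI = 12.06 m^3/ha/year

12.06


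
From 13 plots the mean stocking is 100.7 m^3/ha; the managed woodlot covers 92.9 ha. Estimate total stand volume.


Formula: Total Volume = Mean Volume per ha * Total Area
Total Volume = 100.7 m^3/ha * 92.9 ha
Total Volume = 9355 m^3

9355


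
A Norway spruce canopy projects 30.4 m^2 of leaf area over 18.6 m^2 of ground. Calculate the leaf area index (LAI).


Formula: LAI = total leaf area / ground area  (dimensionless)
LAI = 30.4 m^2 / 18.6 m^2
LAI = 1.63

1.63


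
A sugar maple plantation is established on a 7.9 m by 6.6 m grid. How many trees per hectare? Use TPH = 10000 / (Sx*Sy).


Formula: TPH = 10000 m^2/ha / (spacing_x * spacing_y)
Area per tree = 7.9 m * 6.6 m = 52.14 m^2
TPH = 10000 / 52.14 = 192 trees/ha

192


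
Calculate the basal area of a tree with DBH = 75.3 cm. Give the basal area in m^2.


Formula: BA = pi * (DBH/2)^2 / 10000  (cm^2 to m^2)
Radius = DBH/2 = 75.3/2 = 37.65 cm
BA = pi * 37.65^2 / 10000
   = 4453.2783 cm^2 / 10000
   = 0.4453 m^2

0.4453


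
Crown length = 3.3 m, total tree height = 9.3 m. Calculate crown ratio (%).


Formula: Crown Ratio = (Crown Length / Total Height) * 100
CR = (3.3 m / 9.3 m) * 100
CR = 0.3548 * 100 = 35.5%

35.5


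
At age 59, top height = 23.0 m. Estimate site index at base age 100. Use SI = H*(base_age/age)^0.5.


Formula: SI = H_dom * (base_age / age)^0.5
Age ratio = 100 / 59 = 1.69492
sqrt(age_ratio) = 1.30189
SI = 23.0 * 1.30189 = 29.9 m

29.9


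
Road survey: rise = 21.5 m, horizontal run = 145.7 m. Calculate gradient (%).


Formula: Gradient = rise / run * 100
Gradient = 21.5 / 145.7 * 100 = 14.8%

14.8


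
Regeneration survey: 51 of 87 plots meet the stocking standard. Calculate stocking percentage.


Formula: Stocking % = stocked plots / total plots * 100
Stocking = 51 / 87 * 100
Stocking = 0.5862 * 100 = 58.6%

58.6


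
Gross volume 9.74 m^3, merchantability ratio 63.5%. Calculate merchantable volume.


Formula: MV = V_total * (merchantable_pct / 100)
Merchantable fraction = 63.5% / 100 = 0.635
MV = 9.74 m^3 * 0.635 = 6.185 m^3

6.185


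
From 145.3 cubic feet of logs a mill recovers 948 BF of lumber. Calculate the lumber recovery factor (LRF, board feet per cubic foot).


Formula: LRF = Lumber Output (BF) / Log Input (ft^3)
LRF = 948 BF / 145.3 ft^3
LRF = 6.52 BF/ft^3

6.52


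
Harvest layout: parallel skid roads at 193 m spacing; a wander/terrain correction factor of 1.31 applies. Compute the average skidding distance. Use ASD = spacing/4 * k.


Formula: ASD = (spacing / 4) * correction
Uncorrected distance = spacing / 4 = 193 / 4 = 48.25 m
ASD = 48.25 * 1.31 = 63 m

63


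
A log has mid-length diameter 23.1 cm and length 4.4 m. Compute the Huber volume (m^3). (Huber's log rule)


Huber: V = Am * L,  Am = pi*(Dm/200)^2
Am = pi*(23.1/200)^2 = 0.04191 m^2
V = 0.04191*4.4 = 0.1844 m^3

0.1844


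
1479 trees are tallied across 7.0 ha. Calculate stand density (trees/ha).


Formula: Stand Density = N_trees / Area_ha
Density = 1479 trees / 7.0 ha
Density = 211 trees/ha

211


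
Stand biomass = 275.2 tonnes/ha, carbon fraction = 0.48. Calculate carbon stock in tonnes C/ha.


Formula: Carbon Stock = Biomass * Carbon Fraction
C = 275.2 t/ha * 0.48
C = 132.1 t C/ha

132.1


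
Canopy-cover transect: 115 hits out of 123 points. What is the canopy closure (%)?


Formula: Canopy closure = covered points / total points * 100
Closure = 115 / 123 * 100
Closure = 0.935 * 100 = 93.5%

93.5


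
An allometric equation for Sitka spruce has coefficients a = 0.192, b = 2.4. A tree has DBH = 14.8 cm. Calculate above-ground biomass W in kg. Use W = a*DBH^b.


Formula: W = a * DBH^b  (allometric power law)
DBH^b = 14.8^2.4 = 643.6179
W = 0.192 * 643.6179 = 123.6 kg

123.6


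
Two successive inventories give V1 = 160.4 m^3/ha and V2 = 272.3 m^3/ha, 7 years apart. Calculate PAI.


Formula: PAI = (V_T2 - V_T1) / (T2 - T1)
Volume increment = 272.3 - 160.4 = 111.9 m^3/ha
PAI = 111.9 / 7 = 15.99 m^3/ha/year

15.99


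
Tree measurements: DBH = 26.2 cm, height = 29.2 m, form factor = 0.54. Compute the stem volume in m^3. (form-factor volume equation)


Formula: V = pi * (DBH/200)^2 * H * ff
Radius = DBH/200 = 26.2/200 = 0.131 m
Radius^2 = 0.131^2 = 0.017161 m^2
V = pi * 0.017161 * 29.2 * 0.54
V = 0.85 m^3

0.85


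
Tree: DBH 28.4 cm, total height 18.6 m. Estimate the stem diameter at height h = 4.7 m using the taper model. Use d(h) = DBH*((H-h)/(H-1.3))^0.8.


Taper: d(h) = DBH * ((H - h) / (H - 1.3))^0.8
Numerator = H - h = 18.6 - 4.7 = 13.9 m
Denominator = H - 1.3 = 18.6 - 1.3 = 17.3 m
Ratio = 13.9 / 17.3 = 0.80347
d = 28.4 * 0.80347^0.8 = 23.8 cm

23.8


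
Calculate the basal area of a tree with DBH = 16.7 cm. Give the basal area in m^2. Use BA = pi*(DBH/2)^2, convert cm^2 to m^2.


Formula: BA = pi * (DBH/2)^2 / 10000  (cm^2 to m^2)
Radius = DBH/2 = 16.7/2 = 8.35 cm
BA = pi * 8.35^2 / 10000
   = 219.0397 cm^2 / 10000
   = 0.0219 m^2

0.0219


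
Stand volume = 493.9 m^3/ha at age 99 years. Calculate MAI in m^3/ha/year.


Formula: MAI = Total Volume / Stand Age
MAI = 493.9 m^3/ha / 99 years
MAI = 4.99 m^3/ha/year

4.99


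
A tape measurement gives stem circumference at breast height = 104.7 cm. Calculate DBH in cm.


Formula: DBH = C / pi
DBH = 104.7 / pi
pi = 3.14159...
DBH = 33.3 cm

33.3


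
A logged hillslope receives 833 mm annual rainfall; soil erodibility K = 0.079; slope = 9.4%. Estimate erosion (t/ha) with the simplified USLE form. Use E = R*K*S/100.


Formula: E = R * K * S / 100  (simplified USLE)
R * K = 833 * 0.079 = 65.807
E = 65.807 * 9.4 / 100 = 6.19 t/ha

6.19
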